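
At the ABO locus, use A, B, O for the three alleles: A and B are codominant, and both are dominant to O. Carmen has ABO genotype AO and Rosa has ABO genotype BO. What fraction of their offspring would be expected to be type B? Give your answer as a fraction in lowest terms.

ABO cross AO × BO → offspring phenotypes: 1/4 O, 1/4 A, 1/4 B, 1/4 AB.
So P(type B) = 1/4.

1/4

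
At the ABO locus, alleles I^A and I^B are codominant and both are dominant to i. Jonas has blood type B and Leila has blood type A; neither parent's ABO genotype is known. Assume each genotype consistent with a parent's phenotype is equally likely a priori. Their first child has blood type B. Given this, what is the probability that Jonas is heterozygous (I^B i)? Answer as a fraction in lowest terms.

Possible genotypes: Jonas ∈ {I^B I^B, I^B i}; Leila ∈ {I^A I^A, I^A i}.
Weight each parental genotype pair by prior × P(type-B child):
  I^B I^B × I^A i: posterior weight 2/3.
  I^B i × I^A i: posterior weight 1/3.
Sum the posterior weight over pairs where Jonas is I^B i: 1/3.

1/3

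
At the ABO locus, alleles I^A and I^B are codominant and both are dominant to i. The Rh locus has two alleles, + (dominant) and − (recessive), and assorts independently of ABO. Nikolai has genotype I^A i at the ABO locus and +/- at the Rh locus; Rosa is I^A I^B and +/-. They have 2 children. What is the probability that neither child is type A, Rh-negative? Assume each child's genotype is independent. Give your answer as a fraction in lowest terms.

ABO cross I^A i × I^A I^B → 1/2 A, 1/4 B, 1/4 AB.
Rh cross +/- × +/- → 3/4 Rh+, 1/4 Rh-; so P(type A, Rh-negative) = 1/2 × 1/4 = 1/8 per child.
P(not type A, Rh-negative) = 7/8 for one child; (7/8)^2 = 49/64.

49/64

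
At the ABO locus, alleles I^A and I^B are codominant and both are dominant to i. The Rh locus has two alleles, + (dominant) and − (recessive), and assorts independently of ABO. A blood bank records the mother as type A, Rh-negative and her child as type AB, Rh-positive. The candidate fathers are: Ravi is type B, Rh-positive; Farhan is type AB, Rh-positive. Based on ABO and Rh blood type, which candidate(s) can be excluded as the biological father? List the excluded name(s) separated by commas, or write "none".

none

A candidate is excluded only if no genotype consistent with his phenotype could produce a type AB, Rh-positive child with a type A, Rh-negative mother.
Every candidate has at least one consistent genotype combination, so none can be excluded.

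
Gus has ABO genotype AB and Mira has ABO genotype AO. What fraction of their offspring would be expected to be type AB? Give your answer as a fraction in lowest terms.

ABO cross AB × AO → offspring phenotypes: 1/2 A, 1/4 B, 1/4 AB.
So P(type AB) = 1/4.

1/4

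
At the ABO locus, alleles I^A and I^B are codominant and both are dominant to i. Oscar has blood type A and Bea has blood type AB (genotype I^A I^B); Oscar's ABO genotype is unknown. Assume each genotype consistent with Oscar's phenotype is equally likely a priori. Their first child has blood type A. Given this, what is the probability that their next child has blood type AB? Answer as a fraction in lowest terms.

3/8

Possible genotypes: Oscar ∈ {I^A I^A, I^A i}; Bea ∈ {I^A I^B}.
Weight each parental genotype pair by prior × P(type-A child):
  I^A I^A × I^A I^B: posterior weight 1/2; P(next child type AB) = 1/2.
  I^A i × I^A I^B: posterior weight 1/2; P(next child type AB) = 1/4.
Weighted sum = 3/8.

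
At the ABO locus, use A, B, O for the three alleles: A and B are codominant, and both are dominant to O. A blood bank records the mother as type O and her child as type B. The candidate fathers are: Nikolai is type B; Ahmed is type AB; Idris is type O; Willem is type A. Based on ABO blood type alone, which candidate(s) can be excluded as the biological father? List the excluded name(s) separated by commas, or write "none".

A candidate is excluded only if no genotype consistent with his phenotype could produce a type B child with a type O mother.
Idris (type O): no genotype consistent with that phenotype can produce a type-B child with a type-O mother.
Willem (type A): no genotype consistent with that phenotype can produce a type-B child with a type-O mother.

Idris, Willem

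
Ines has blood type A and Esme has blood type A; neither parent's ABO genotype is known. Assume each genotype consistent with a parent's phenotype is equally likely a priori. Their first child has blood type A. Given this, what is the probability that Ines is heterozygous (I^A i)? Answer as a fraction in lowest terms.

7/15

Possible genotypes: Ines ∈ {I^A I^A, I^A i}; Esme ∈ {I^A I^A, I^A i}.
Weight each parental genotype pair by prior × P(type-A child):
  I^A I^A × I^A I^A: posterior weight 4/15.
  I^A I^A × I^A i: posterior weight 4/15.
  I^A i × I^A I^A: posterior weight 4/15.
  I^A i × I^A i: posterior weight 1/5.
Sum the posterior weight over pairs where Ines is I^A i: 7/15.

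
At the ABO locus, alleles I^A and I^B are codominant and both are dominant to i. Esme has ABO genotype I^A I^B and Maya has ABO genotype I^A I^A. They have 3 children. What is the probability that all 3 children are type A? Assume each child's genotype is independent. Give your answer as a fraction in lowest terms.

ABO cross I^A I^B × I^A I^A → 1/2 A, 1/2 AB.
So P(type A) = 1/2 per child.
All 3 independent: (1/2)^3 = 1/8.

1/8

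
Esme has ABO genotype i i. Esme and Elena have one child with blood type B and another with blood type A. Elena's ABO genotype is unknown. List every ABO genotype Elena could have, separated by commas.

For each candidate genotype of Elena, check whether crossing it with i i can produce every observed child phenotype.
  I^A I^A → possible child types {A} ✗
  I^A I^B → possible child types {A, B} ✓
  I^A i → possible child types {O, A} ✗
  I^B I^B → possible child types {B} ✗
  I^B i → possible child types {O, B} ✗
  i i → possible child types {O} ✗

I^A I^B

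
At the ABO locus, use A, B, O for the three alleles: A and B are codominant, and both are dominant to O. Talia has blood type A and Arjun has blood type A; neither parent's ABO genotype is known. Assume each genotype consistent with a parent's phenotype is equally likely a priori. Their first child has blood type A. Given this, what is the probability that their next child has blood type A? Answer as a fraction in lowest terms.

19/20

Possible genotypes: Talia ∈ {AA, AO}; Arjun ∈ {AA, AO}.
Weight each parental genotype pair by prior × P(type-A child):
  AA × AA: posterior weight 4/15; P(next child type A) = 1.
  AA × AO: posterior weight 4/15; P(next child type A) = 1.
  AO × AA: posterior weight 4/15; P(next child type A) = 1.
  AO × AO: posterior weight 1/5; P(next child type A) = 3/4.
Weighted sum = 19/20.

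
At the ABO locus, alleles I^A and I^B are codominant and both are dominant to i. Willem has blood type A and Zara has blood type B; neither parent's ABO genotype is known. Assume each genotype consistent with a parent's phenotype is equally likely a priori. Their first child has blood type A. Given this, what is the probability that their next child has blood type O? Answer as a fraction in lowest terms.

Possible genotypes: Willem ∈ {I^A I^A, I^A i}; Zara ∈ {I^B I^B, I^B i}.
Weight each parental genotype pair by prior × P(type-A child):
  I^A I^A × I^B i: posterior weight 2/3; P(next child type O) = 0.
  I^A i × I^B i: posterior weight 1/3; P(next child type O) = 1/4.
Weighted sum = 1/12.

1/12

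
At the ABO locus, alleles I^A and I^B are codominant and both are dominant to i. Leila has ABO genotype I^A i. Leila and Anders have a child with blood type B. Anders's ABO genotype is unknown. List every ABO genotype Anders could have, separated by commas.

For each candidate genotype of Anders, check whether crossing it with I^A i can produce every observed child phenotype.
  I^A I^A → possible child types {A} ✗
  I^A I^B → possible child types {A, B, AB} ✓
  I^A i → possible child types {O, A} ✗
  I^B I^B → possible child types {B, AB} ✓
  I^B i → possible child types {O, A, B, AB} ✓
  i i → possible child types {O, A} ✗

I^A I^B, I^B I^B, I^B i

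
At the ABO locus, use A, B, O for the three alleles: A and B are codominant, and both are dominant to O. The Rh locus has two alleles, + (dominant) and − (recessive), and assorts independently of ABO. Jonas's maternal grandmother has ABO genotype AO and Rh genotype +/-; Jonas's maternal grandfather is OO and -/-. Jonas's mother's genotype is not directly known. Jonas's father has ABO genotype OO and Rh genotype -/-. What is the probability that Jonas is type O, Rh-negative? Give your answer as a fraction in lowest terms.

Jonas's mother's ABO genotype from AO × OO: 1/2 AO, 1/2 OO.
Crossing each possibility with the father OO and summing P(type O): 1/2·1/2 + 1/2·1 = 3/4.
Similarly for Rh via the mother's Rh distribution: P(Rh-) = 3/4.
Independent loci: 3/4 × 3/4 = 9/16.

9/16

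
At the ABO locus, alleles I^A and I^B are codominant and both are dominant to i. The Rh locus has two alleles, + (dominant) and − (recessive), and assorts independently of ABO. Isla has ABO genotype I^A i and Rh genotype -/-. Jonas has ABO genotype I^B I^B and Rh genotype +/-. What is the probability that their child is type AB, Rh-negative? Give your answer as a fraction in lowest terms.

ABO cross I^A i × I^B I^B → offspring phenotypes: 1/2 B, 1/2 AB.
Rh cross -/- × +/- → 1/2 Rh+, 1/2 Rh-.
Independent loci: P(type AB, Rh-negative) = 1/2 × 1/2 = 1/4.

1/4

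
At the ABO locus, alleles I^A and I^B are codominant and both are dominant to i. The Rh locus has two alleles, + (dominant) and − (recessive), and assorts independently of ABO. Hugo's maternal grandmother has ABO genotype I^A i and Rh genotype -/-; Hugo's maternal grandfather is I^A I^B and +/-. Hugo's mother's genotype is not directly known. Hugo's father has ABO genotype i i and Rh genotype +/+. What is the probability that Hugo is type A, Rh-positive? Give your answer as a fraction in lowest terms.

1/2

Hugo's mother's ABO genotype from I^A i × I^A I^B: 1/4 I^A I^A, 1/4 I^A I^B, 1/4 I^A i, 1/4 I^B i.
Crossing each possibility with the father i i and summing P(type A): 1/4·1 + 1/4·1/2 + 1/4·1/2 + 1/4·0 = 1/2.
Similarly for Rh via the mother's Rh distribution: P(Rh+) = 1.
Independent loci: 1/2 × 1 = 1/2.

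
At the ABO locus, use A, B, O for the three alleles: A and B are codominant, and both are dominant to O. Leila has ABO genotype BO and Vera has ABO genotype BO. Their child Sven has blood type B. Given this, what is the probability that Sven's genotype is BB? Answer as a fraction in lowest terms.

1/3

Cross BO × BO → 1/4 BB, 1/2 BO, 1/4 OO.
Type-B genotypes among offspring: BB (1/4), BO (1/2); total 3/4.
P(BB | type B) = (1/4) / (3/4) = 1/3.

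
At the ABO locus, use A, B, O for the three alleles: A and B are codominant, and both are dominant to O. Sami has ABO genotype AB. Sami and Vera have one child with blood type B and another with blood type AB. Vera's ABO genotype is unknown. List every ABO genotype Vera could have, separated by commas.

For each candidate genotype of Vera, check whether crossing it with AB can produce every observed child phenotype.
  AA → possible child types {A, AB} ✗
  AB → possible child types {A, B, AB} ✓
  AO → possible child types {A, B, AB} ✓
  BB → possible child types {B, AB} ✓
  BO → possible child types {A, B, AB} ✓
  OO → possible child types {A, B} ✗

AB, AO, BB, BO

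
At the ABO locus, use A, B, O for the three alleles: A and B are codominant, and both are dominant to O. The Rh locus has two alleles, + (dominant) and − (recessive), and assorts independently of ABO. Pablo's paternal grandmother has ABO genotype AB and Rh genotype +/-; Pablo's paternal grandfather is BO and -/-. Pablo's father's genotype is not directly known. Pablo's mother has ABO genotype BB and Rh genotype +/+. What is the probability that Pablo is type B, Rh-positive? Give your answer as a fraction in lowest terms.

Pablo's father's ABO genotype from AB × BO: 1/4 AB, 1/4 AO, 1/4 BB, 1/4 BO.
Crossing each possibility with the mother BB and summing P(type B): 1/4·1/2 + 1/4·1/2 + 1/4·1 + 1/4·1 = 3/4.
Similarly for Rh via the father's Rh distribution: P(Rh+) = 1.
Independent loci: 3/4 × 1 = 3/4.

3/4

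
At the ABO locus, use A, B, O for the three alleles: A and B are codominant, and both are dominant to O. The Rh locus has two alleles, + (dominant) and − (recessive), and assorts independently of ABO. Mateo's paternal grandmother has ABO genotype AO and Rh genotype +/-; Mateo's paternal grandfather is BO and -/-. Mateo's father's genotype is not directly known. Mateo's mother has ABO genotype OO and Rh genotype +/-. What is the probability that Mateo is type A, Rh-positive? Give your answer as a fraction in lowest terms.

5/32

Mateo's father's ABO genotype from AO × BO: 1/4 AB, 1/4 AO, 1/4 BO, 1/4 OO.
Crossing each possibility with the mother OO and summing P(type A): 1/4·1/2 + 1/4·1/2 + 1/4·0 + 1/4·0 = 1/4.
Similarly for Rh via the father's Rh distribution: P(Rh+) = 5/8.
Independent loci: 1/4 × 5/8 = 5/32.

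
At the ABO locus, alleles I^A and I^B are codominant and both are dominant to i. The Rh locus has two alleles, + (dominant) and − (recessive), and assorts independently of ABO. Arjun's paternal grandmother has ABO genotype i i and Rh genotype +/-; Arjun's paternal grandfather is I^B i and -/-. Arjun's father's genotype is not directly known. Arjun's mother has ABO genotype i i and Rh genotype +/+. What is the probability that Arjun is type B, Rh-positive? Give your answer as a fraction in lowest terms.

1/4

Arjun's father's ABO genotype from i i × I^B i: 1/2 I^B i, 1/2 i i.
Crossing each possibility with the mother i i and summing P(type B): 1/2·1/2 + 1/2·0 = 1/4.
Similarly for Rh via the father's Rh distribution: P(Rh+) = 1.
Independent loci: 1/4 × 1 = 1/4.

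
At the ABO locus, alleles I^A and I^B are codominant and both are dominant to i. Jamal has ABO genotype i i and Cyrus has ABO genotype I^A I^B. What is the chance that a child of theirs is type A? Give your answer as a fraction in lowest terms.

1/2

ABO cross i i × I^A I^B → offspring phenotypes: 1/2 A, 1/2 B.
So P(type A) = 1/2.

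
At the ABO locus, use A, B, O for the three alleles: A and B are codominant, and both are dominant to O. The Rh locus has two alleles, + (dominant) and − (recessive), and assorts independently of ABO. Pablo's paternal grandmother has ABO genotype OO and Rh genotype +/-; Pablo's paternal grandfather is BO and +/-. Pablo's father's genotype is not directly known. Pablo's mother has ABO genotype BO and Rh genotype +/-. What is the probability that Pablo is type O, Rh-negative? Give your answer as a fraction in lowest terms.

Pablo's father's ABO genotype from OO × BO: 1/2 BO, 1/2 OO.
Crossing each possibility with the mother BO and summing P(type O): 1/2·1/4 + 1/2·1/2 = 3/8.
Similarly for Rh via the father's Rh distribution: P(Rh-) = 1/4.
Independent loci: 3/8 × 1/4 = 3/32.

3/32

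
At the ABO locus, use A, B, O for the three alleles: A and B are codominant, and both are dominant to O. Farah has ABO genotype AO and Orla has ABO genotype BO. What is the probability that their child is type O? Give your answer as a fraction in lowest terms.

ABO cross AO × BO → offspring phenotypes: 1/4 O, 1/4 A, 1/4 B, 1/4 AB.
So P(type O) = 1/4.

1/4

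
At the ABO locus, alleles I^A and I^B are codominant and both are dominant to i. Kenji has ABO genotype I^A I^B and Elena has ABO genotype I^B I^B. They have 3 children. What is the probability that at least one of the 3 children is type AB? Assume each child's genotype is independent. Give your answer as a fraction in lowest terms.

7/8

ABO cross I^A I^B × I^B I^B → 1/2 B, 1/2 AB.
So P(type AB) = 1/2 per child.
P(none) = (1/2)^3 = 1/8; P(at least one) = 1 − 1/8 = 7/8.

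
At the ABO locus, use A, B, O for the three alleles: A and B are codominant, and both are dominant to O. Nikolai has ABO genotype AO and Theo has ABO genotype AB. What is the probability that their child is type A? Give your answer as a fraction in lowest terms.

1/2

ABO cross AO × AB → offspring phenotypes: 1/2 A, 1/4 B, 1/4 AB.
So P(type A) = 1/2.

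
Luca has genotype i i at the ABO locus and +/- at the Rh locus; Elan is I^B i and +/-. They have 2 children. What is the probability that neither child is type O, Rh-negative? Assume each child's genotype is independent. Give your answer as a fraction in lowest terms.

49/64

ABO cross i i × I^B i → 1/2 O, 1/2 B.
Rh cross +/- × +/- → 3/4 Rh+, 1/4 Rh-; so P(type O, Rh-negative) = 1/2 × 1/4 = 1/8 per child.
P(not type O, Rh-negative) = 7/8 for one child; (7/8)^2 = 49/64.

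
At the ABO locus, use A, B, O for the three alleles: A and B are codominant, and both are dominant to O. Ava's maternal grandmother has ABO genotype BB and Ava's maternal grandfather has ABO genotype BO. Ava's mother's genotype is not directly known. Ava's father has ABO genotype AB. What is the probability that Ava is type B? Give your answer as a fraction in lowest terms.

Ava's mother's ABO genotype from BB × BO: 1/2 BB, 1/2 BO.
Crossing each possibility with the father AB and summing P(type B): 1/2·1/2 + 1/2·1/2 = 1/2.

1/2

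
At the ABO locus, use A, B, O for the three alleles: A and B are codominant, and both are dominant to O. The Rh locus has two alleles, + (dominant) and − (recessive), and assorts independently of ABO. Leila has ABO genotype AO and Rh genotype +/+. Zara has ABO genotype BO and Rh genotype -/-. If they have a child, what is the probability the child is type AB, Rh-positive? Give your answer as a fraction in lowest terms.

1/4

ABO cross AO × BO → offspring phenotypes: 1/4 O, 1/4 A, 1/4 B, 1/4 AB.
Rh cross +/+ × -/- → 1 Rh+.
Independent loci: P(type AB, Rh-positive) = 1/4 × 1 = 1/4.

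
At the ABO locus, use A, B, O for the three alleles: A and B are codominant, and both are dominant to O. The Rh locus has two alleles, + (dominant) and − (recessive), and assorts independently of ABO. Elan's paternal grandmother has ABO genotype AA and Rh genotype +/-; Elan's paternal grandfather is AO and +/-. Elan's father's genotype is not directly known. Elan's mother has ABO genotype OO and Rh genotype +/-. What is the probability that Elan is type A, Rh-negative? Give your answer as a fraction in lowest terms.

3/16

Elan's father's ABO genotype from AA × AO: 1/2 AA, 1/2 AO.
Crossing each possibility with the mother OO and summing P(type A): 1/2·1 + 1/2·1/2 = 3/4.
Similarly for Rh via the father's Rh distribution: P(Rh-) = 1/4.
Independent loci: 3/4 × 1/4 = 3/16.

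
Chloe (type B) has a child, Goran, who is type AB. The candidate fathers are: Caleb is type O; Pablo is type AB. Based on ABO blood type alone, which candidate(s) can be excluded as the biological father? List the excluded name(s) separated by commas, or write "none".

Caleb

A candidate is excluded only if no genotype consistent with his phenotype could produce a type AB child with a type B mother.
Caleb (type O): no genotype consistent with that phenotype can produce a type-AB child with a type-B mother.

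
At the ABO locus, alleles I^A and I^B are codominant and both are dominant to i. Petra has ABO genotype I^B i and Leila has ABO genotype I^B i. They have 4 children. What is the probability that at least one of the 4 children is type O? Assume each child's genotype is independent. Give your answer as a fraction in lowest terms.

ABO cross I^B i × I^B i → 1/4 O, 3/4 B.
So P(type O) = 1/4 per child.
P(none) = (3/4)^4 = 81/256; P(at least one) = 1 − 81/256 = 175/256.

175/256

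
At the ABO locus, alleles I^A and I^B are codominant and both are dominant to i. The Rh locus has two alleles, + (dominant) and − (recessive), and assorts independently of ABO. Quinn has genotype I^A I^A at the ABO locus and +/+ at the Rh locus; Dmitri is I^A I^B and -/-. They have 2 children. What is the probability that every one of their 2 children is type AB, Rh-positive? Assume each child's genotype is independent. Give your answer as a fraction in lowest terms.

ABO cross I^A I^A × I^A I^B → 1/2 A, 1/2 AB.
Rh cross +/+ × -/- → 1 Rh+; so P(type AB, Rh-positive) = 1/2 × 1 = 1/2 per child.
All 2 independent: (1/2)^2 = 1/4.

1/4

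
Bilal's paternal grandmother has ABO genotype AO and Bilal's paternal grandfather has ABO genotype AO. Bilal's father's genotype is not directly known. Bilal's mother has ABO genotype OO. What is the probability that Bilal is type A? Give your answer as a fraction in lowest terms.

Bilal's father's ABO genotype from AO × AO: 1/4 AA, 1/2 AO, 1/4 OO.
Crossing each possibility with the mother OO and summing P(type A): 1/4·1 + 1/2·1/2 + 1/4·0 = 1/2.

1/2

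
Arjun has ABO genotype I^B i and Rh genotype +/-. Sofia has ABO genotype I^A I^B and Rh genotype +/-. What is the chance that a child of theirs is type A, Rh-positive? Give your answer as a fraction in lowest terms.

3/16

ABO cross I^B i × I^A I^B → offspring phenotypes: 1/4 A, 1/2 B, 1/4 AB.
Rh cross +/- × +/- → 3/4 Rh+, 1/4 Rh-.
Independent loci: P(type A, Rh-positive) = 1/4 × 3/4 = 3/16.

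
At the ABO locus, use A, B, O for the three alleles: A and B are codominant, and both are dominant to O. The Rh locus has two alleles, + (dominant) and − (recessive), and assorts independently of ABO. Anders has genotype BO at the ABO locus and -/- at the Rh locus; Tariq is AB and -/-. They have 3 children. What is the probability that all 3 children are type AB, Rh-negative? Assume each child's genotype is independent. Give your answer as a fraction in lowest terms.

1/64

ABO cross BO × AB → 1/4 A, 1/2 B, 1/4 AB.
Rh cross -/- × -/- → 1 Rh-; so P(type AB, Rh-negative) = 1/4 × 1 = 1/4 per child.
All 3 independent: (1/4)^3 = 1/64.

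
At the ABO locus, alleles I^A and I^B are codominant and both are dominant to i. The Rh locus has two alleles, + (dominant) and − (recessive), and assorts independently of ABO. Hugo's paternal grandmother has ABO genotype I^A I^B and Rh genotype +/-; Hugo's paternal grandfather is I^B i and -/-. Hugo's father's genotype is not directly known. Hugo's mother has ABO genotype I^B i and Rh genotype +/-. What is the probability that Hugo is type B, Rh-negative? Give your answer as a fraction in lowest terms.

15/64

Hugo's father's ABO genotype from I^A I^B × I^B i: 1/4 I^A I^B, 1/4 I^A i, 1/4 I^B I^B, 1/4 I^B i.
Crossing each possibility with the mother I^B i and summing P(type B): 1/4·1/2 + 1/4·1/4 + 1/4·1 + 1/4·3/4 = 5/8.
Similarly for Rh via the father's Rh distribution: P(Rh-) = 3/8.
Independent loci: 5/8 × 3/8 = 15/64.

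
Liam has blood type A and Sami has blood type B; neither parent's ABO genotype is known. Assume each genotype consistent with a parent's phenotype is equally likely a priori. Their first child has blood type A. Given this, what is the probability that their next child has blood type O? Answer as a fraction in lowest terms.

1/12

Possible genotypes: Liam ∈ {AA, AO}; Sami ∈ {BB, BO}.
Weight each parental genotype pair by prior × P(type-A child):
  AA × BO: posterior weight 2/3; P(next child type O) = 0.
  AO × BO: posterior weight 1/3; P(next child type O) = 1/4.
Weighted sum = 1/12.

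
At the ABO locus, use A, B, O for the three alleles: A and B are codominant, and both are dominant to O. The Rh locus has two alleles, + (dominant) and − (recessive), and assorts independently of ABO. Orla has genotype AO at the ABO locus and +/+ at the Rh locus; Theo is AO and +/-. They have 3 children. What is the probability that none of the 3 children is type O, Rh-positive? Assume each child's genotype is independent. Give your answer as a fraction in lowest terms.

27/64

ABO cross AO × AO → 1/4 O, 3/4 A.
Rh cross +/+ × +/- → 1 Rh+; so P(type O, Rh-positive) = 1/4 × 1 = 1/4 per child.
P(not type O, Rh-positive) = 3/4 for one child; (3/4)^3 = 27/64.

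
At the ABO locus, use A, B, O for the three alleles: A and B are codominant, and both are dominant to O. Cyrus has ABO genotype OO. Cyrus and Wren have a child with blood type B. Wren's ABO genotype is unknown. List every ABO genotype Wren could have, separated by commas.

For each candidate genotype of Wren, check whether crossing it with OO can produce every observed child phenotype.
  AA → possible child types {A} ✗
  AB → possible child types {A, B} ✓
  AO → possible child types {O, A} ✗
  BB → possible child types {B} ✓
  BO → possible child types {O, B} ✓
  OO → possible child types {O} ✗

AB, BB, BO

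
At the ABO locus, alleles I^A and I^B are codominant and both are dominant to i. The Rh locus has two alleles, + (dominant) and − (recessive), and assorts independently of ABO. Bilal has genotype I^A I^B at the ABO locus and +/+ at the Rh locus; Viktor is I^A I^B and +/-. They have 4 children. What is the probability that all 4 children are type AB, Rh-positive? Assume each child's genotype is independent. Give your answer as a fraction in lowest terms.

1/16

ABO cross I^A I^B × I^A I^B → 1/4 A, 1/4 B, 1/2 AB.
Rh cross +/+ × +/- → 1 Rh+; so P(type AB, Rh-positive) = 1/2 × 1 = 1/2 per child.
All 4 independent: (1/2)^4 = 1/16.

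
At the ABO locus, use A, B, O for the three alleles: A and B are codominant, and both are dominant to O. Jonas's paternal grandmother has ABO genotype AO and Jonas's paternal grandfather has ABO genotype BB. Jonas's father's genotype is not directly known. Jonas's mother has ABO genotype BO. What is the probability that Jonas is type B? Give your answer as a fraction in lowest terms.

Jonas's father's ABO genotype from AO × BB: 1/2 AB, 1/2 BO.
Crossing each possibility with the mother BO and summing P(type B): 1/2·1/2 + 1/2·3/4 = 5/8.

5/8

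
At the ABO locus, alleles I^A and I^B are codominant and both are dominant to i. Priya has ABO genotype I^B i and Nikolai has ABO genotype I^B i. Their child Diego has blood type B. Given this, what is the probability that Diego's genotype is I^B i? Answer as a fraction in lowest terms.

Cross I^B i × I^B i → 1/4 I^B I^B, 1/2 I^B i, 1/4 i i.
Type-B genotypes among offspring: I^B I^B (1/4), I^B i (1/2); total 3/4.
P(I^B i | type B) = (1/2) / (3/4) = 2/3.

2/3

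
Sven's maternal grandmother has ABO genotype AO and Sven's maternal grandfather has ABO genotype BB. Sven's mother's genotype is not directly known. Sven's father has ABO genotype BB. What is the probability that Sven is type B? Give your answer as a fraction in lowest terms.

Sven's mother's ABO genotype from AO × BB: 1/2 AB, 1/2 BO.
Crossing each possibility with the father BB and summing P(type B): 1/2·1/2 + 1/2·1 = 3/4.

3/4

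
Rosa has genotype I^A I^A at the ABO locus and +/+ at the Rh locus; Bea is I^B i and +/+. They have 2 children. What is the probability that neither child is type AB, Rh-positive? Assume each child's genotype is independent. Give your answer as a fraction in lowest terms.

ABO cross I^A I^A × I^B i → 1/2 A, 1/2 AB.
Rh cross +/+ × +/+ → 1 Rh+; so P(type AB, Rh-positive) = 1/2 × 1 = 1/2 per child.
P(not type AB, Rh-positive) = 1/2 for one child; (1/2)^2 = 1/4.

1/4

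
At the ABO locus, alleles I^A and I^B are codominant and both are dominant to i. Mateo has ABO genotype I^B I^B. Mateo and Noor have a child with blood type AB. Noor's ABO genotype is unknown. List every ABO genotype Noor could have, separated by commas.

For each candidate genotype of Noor, check whether crossing it with I^B I^B can produce every observed child phenotype.
  I^A I^A → possible child types {AB} ✓
  I^A I^B → possible child types {B, AB} ✓
  I^A i → possible child types {B, AB} ✓
  I^B I^B → possible child types {B} ✗
  I^B i → possible child types {B} ✗
  i i → possible child types {B} ✗

I^A I^A, I^A I^B, I^A i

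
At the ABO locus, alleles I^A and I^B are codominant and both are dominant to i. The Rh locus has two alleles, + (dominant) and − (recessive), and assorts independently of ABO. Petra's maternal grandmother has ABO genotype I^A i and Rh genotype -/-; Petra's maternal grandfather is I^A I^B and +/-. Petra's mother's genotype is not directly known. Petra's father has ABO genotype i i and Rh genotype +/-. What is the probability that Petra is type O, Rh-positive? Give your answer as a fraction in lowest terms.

5/32

Petra's mother's ABO genotype from I^A i × I^A I^B: 1/4 I^A I^A, 1/4 I^A I^B, 1/4 I^A i, 1/4 I^B i.
Crossing each possibility with the father i i and summing P(type O): 1/4·0 + 1/4·0 + 1/4·1/2 + 1/4·1/2 = 1/4.
Similarly for Rh via the mother's Rh distribution: P(Rh+) = 5/8.
Independent loci: 1/4 × 5/8 = 5/32.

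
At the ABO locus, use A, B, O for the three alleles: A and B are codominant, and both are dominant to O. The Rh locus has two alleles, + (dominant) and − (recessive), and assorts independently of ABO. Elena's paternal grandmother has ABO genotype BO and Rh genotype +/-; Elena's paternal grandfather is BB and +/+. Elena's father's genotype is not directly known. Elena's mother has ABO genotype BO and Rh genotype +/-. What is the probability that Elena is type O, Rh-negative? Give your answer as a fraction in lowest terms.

1/64

Elena's father's ABO genotype from BO × BB: 1/2 BB, 1/2 BO.
Crossing each possibility with the mother BO and summing P(type O): 1/2·0 + 1/2·1/4 = 1/8.
Similarly for Rh via the father's Rh distribution: P(Rh-) = 1/8.
Independent loci: 1/8 × 1/8 = 1/64.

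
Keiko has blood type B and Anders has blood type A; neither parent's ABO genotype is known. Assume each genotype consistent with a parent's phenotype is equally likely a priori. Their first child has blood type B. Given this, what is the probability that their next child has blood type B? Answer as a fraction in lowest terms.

Possible genotypes: Keiko ∈ {BB, BO}; Anders ∈ {AA, AO}.
Weight each parental genotype pair by prior × P(type-B child):
  BB × AO: posterior weight 2/3; P(next child type B) = 1/2.
  BO × AO: posterior weight 1/3; P(next child type B) = 1/4.
Weighted sum = 5/12.

5/12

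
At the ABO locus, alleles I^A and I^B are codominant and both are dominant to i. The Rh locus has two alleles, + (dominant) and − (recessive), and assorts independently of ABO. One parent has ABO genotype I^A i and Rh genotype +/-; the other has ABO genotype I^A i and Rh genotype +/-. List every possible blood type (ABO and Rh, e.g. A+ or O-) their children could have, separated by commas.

O+, O-, A+, A-

Gametes from I^A i × I^A i give offspring ABO genotypes I^A I^A, I^A i, i i, i.e. phenotypes O, A.
Rh cross +/- × +/- → phenotypes Rh+, Rh-.
Combining independently: O+, O-, A+, A-.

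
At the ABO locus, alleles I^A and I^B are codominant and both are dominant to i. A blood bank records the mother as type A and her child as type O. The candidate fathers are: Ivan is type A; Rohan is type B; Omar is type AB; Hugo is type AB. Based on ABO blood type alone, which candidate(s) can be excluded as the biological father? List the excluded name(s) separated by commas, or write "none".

A candidate is excluded only if no genotype consistent with his phenotype could produce a type O child with a type A mother.
Omar (type AB): no genotype consistent with that phenotype can produce a type-O child with a type-A mother.
Hugo (type AB): no genotype consistent with that phenotype can produce a type-O child with a type-A mother.

Omar, Hugo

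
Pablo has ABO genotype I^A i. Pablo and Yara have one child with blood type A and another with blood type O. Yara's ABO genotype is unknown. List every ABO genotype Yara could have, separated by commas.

For each candidate genotype of Yara, check whether crossing it with I^A i can produce every observed child phenotype.
  I^A I^A → possible child types {A} ✗
  I^A I^B → possible child types {A, B, AB} ✗
  I^A i → possible child types {O, A} ✓
  I^B I^B → possible child types {B, AB} ✗
  I^B i → possible child types {O, A, B, AB} ✓
  i i → possible child types {O, A} ✓

I^A i, I^B i, i i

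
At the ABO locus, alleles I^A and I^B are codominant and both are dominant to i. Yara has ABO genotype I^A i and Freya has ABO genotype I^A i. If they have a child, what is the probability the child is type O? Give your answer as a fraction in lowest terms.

1/4

ABO cross I^A i × I^A i → offspring phenotypes: 1/4 O, 3/4 A.
So P(type O) = 1/4.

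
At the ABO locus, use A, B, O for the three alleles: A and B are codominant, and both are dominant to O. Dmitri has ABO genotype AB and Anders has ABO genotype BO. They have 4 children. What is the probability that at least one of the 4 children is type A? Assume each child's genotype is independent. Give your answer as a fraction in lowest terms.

175/256

ABO cross AB × BO → 1/4 A, 1/2 B, 1/4 AB.
So P(type A) = 1/4 per child.
P(none) = (3/4)^4 = 81/256; P(at least one) = 1 − 81/256 = 175/256.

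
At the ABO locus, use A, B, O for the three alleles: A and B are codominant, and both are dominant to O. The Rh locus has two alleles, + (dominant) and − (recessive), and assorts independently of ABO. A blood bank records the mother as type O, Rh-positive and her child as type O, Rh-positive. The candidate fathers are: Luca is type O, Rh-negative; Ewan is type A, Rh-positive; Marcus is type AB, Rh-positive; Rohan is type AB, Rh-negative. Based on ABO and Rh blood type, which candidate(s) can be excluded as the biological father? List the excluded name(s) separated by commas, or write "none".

A candidate is excluded only if no genotype consistent with his phenotype could produce a type O, Rh-positive child with a type O, Rh-positive mother.
Marcus (type AB, Rh+): no genotype consistent with that phenotype can produce a type-O Rh+ child with a type-O mother.
Rohan (type AB, Rh-): no genotype consistent with that phenotype can produce a type-O Rh+ child with a type-O mother.

Marcus, Rohan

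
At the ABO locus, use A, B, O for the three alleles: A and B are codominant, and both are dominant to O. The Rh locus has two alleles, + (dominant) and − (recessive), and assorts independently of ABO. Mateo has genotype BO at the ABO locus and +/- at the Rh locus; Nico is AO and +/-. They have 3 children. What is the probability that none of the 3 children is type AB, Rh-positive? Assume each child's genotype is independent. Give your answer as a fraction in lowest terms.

ABO cross BO × AO → 1/4 O, 1/4 A, 1/4 B, 1/4 AB.
Rh cross +/- × +/- → 3/4 Rh+, 1/4 Rh-; so P(type AB, Rh-positive) = 1/4 × 3/4 = 3/16 per child.
P(not type AB, Rh-positive) = 13/16 for one child; (13/16)^3 = 2197/4096.

2197/4096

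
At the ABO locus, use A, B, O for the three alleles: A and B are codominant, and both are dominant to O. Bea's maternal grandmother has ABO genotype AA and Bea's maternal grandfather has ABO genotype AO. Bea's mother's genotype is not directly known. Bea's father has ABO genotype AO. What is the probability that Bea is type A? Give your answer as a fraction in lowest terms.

7/8

Bea's mother's ABO genotype from AA × AO: 1/2 AA, 1/2 AO.
Crossing each possibility with the father AO and summing P(type A): 1/2·1 + 1/2·3/4 = 7/8.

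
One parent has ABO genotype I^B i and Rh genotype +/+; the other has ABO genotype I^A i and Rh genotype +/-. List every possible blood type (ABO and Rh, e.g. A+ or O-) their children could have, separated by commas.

O+, A+, B+, AB+

Gametes from I^B i × I^A i give offspring ABO genotypes I^A I^B, I^A i, I^B i, i i, i.e. phenotypes O, A, B, AB.
Rh cross +/+ × +/- → phenotypes Rh+.
Combining independently: O+, A+, B+, AB+.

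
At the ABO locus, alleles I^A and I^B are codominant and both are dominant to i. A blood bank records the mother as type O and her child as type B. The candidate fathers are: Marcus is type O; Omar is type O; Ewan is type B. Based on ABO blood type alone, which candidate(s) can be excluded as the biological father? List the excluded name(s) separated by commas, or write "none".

Marcus, Omar

A candidate is excluded only if no genotype consistent with his phenotype could produce a type B child with a type O mother.
Marcus (type O): no genotype consistent with that phenotype can produce a type-B child with a type-O mother.
Omar (type O): no genotype consistent with that phenotype can produce a type-B child with a type-O mother.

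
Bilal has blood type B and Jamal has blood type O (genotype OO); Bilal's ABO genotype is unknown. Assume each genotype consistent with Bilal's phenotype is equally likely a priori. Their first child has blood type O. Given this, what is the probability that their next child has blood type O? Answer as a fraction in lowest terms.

1/2

Possible genotypes: Bilal ∈ {BB, BO}; Jamal ∈ {OO}.
Weight each parental genotype pair by prior × P(type-O child):
  BO × OO: posterior weight 1; P(next child type O) = 1/2.
Weighted sum = 1/2.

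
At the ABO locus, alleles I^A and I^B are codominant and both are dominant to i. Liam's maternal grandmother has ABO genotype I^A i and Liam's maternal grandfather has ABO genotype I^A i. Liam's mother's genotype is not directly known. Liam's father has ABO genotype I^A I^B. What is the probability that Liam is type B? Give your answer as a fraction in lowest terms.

1/4

Liam's mother's ABO genotype from I^A i × I^A i: 1/4 I^A I^A, 1/2 I^A i, 1/4 i i.
Crossing each possibility with the father I^A I^B and summing P(type B): 1/4·0 + 1/2·1/4 + 1/4·1/2 = 1/4.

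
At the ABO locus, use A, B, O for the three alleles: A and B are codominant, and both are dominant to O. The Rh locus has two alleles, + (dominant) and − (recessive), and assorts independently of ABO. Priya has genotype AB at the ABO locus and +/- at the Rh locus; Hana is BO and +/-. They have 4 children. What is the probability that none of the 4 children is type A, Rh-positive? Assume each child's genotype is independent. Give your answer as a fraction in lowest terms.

28561/65536

ABO cross AB × BO → 1/4 A, 1/2 B, 1/4 AB.
Rh cross +/- × +/- → 3/4 Rh+, 1/4 Rh-; so P(type A, Rh-positive) = 1/4 × 3/4 = 3/16 per child.
P(not type A, Rh-positive) = 13/16 for one child; (13/16)^4 = 28561/65536.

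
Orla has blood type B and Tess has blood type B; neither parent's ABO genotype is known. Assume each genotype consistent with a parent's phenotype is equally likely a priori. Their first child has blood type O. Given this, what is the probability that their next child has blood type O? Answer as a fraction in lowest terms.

Possible genotypes: Orla ∈ {I^B I^B, I^B i}; Tess ∈ {I^B I^B, I^B i}.
Weight each parental genotype pair by prior × P(type-O child):
  I^B i × I^B i: posterior weight 1; P(next child type O) = 1/4.
Weighted sum = 1/4.

1/4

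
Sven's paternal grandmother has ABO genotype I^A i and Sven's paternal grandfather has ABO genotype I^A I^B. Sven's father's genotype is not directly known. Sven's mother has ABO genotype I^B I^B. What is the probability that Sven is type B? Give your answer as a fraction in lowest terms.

1/2

Sven's father's ABO genotype from I^A i × I^A I^B: 1/4 I^A I^A, 1/4 I^A I^B, 1/4 I^A i, 1/4 I^B i.
Crossing each possibility with the mother I^B I^B and summing P(type B): 1/4·0 + 1/4·1/2 + 1/4·1/2 + 1/4·1 = 1/2.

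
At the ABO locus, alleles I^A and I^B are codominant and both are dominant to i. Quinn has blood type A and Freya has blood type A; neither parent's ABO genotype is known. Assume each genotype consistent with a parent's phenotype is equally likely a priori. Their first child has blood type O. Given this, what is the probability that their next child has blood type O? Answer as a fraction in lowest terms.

Possible genotypes: Quinn ∈ {I^A I^A, I^A i}; Freya ∈ {I^A I^A, I^A i}.
Weight each parental genotype pair by prior × P(type-O child):
  I^A i × I^A i: posterior weight 1; P(next child type O) = 1/4.
Weighted sum = 1/4.

1/4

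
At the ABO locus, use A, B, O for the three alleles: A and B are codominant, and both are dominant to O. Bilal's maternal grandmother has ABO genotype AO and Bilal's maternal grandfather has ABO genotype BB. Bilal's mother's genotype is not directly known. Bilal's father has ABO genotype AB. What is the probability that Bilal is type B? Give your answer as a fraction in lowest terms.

3/8

Bilal's mother's ABO genotype from AO × BB: 1/2 AB, 1/2 BO.
Crossing each possibility with the father AB and summing P(type B): 1/2·1/4 + 1/2·1/2 = 3/8.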